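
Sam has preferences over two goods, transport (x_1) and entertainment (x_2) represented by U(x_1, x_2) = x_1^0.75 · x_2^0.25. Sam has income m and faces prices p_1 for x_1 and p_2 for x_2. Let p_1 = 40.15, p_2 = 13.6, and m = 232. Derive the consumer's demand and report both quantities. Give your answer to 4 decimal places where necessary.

x_1* = 4.3337, x_2* = 4.2647

The MRS is 3·x_2/x_1. Set MRS = p_1/p_2.
So 0.75·p_2·x_2 = 0.25·p_1·x_1; combined with the budget, a share 0.75 of income goes to x_1.
Demand: x_1*(p_1,p_2,m) = 0.75·m/p_1 and x_2* = 0.25·m/p_2.
At p_1=40.15, p_2=13.6, m=232: x_1* = 0.75·232/40.15 = 4.3337, x_2* = 4.2647.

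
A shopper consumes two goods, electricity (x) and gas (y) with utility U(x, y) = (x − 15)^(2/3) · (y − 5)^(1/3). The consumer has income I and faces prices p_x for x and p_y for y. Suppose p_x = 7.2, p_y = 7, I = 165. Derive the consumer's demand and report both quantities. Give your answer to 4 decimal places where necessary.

Substituting into the budget: x* = 15 + 2/3·(I − 15·p_x − 5·p_y)/p_x, and y* = 5 + 1/3·(…)/p_y.
Discretionary income = 165 − 15·7.2 − 5·7 = 22; x* = 15 + 2/3·22/7.2 = 17.037; y* = 5 + 1/3·22/7 = 6.0476.

x* = 17.037, y* = 6.0476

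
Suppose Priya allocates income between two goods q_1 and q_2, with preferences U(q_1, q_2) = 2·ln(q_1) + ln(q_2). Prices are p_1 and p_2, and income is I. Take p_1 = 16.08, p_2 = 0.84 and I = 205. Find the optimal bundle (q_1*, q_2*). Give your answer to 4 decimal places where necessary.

MU_q_1/MU_q_2 = (2·q_2)/(q_1); tangency sets this equal to p_1/p_2.
Rearranging, p_2·q_2 = (1/2)·p_1·q_1. Substituting into the budget gives p_1·q_1·(1 + (1/2)) = I.
Demand: q_1*(p_1,p_2,I) = 2/3·I/p_1 and q_2* = 1/3·I/p_2.
At p_1=16.08, p_2=0.84, I=205: q_1* = 2/3·205/16.08 = 8.4992, q_2* = 81.3492.

q_1* = 8.4992, q_2* = 81.3492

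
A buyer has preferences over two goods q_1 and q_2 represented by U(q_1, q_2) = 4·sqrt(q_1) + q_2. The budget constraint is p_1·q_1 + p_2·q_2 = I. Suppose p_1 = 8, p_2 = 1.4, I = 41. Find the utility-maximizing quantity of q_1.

Set MRS = p_1/p_2: 2·q_1^(−1/2) = p_1/p_2.
Solve: √q_1 = 2·p_2/p_1, so q_1*(p_1,p_2) = (2·p_2/p_1)², and q_2* = (I − p_1·q_1*)/p_2.
Plugging in: q_1* = (2·1.4/8)² = 0.1225.

q_1* = 0.1225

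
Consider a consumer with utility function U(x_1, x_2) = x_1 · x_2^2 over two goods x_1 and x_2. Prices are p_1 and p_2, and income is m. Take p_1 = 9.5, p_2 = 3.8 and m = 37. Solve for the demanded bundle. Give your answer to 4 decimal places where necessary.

Demand: x_1*(p_1,p_2,m) = 1/3·m/p_1 and x_2* = 2/3·m/p_2.
At p_1=9.5, p_2=3.8, m=37: x_1* = 1/3·37/9.5 = 1.2982, x_2* = 6.4912.

x_1* = 1.2982, x_2* = 6.4912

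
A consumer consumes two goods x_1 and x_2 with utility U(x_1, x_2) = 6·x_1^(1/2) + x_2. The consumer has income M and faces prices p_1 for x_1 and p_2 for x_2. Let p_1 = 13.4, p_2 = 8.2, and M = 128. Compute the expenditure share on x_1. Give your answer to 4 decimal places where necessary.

share on x_1 = 0.3528

Utility is quasi-linear in x_2; the FOC for x_1 is 3/√x_1 = p_1/p_2.
Thus x_1* = (3·p_2/p_1)² — independent of M — with the rest of income spent on x_2.
Plugging in: x_1* = (3·8.2/13.4)² = 3.3702, x_2* = 10.1023.
Expenditure on x_1: 13.4·3.3702 = 45.1612; share = 0.3528.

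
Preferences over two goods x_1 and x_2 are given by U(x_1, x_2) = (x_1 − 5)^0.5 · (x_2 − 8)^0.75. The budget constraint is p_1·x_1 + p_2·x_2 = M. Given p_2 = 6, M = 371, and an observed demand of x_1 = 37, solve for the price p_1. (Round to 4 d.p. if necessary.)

p_1 = 3.8

Let x_1' = x_1−5, x_2' = x_2−8. MRS = (2/3)·x_2'/x_1' = p_1/p_2.
Substituting into the budget: x_1* = 5 + 0.4·(M − 5·p_1 − 8·p_2)/p_1, and x_2* = 8 + 0.6·(…)/p_2.
Set x_1* = 37 in the demand function and solve for p_1: p_1 = 3.8.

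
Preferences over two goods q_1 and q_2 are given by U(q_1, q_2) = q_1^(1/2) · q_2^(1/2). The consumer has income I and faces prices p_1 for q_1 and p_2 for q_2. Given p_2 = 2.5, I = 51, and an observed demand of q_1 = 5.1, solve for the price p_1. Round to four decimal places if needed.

p_1 = 5

Tangency: MRS = q_2/q_1 = p_1/p_2.
So 0.5·p_2·q_2 = 0.5·p_1·q_1; combined with the budget, a share 0.5 of income goes to q_1.
Demand: q_1*(p_1,p_2,I) = 0.5·I/p_1 and q_2* = 0.5·I/p_2.
Set q_1* = 5.1 in the demand function and solve for p_1: p_1 = 5.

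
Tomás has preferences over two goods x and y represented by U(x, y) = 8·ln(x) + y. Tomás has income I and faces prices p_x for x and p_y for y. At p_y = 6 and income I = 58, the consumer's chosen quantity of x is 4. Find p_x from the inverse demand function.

p_x = 12

MU_x = 8/x, MU_y = 1. Tangency: 8/x = p_x/p_y.
So x*(p_x,p_y) = 8·p_y/p_x, independent of income; and y* = (I − 8·p_y)/p_y.
Set x* = 4 in the demand function and solve for p_x: p_x = 12.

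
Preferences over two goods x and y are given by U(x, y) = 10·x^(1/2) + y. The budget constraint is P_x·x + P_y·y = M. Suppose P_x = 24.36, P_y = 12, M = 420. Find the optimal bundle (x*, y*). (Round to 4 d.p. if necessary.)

x* = 6.0666, y* = 22.6847

Set MRS = P_x/P_y: 5·x^(−1/2) = P_x/P_y.
Thus x* = (5·P_y/P_x)² — independent of M — with the rest of income spent on y.
Plugging in: x* = (5·12/24.36)² = 6.0666, y* = 22.6847.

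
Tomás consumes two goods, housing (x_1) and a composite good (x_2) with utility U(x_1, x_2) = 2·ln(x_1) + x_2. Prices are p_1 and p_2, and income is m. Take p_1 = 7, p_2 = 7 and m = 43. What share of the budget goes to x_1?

Set MRS = p_1/p_2: (2/x_1)/1 = p_1/p_2.
So x_1*(p_1,p_2) = 2·p_2/p_1, independent of income; and x_2* = (m − 2·p_2)/p_2.
At the given prices: x_1* = 2·7/7 = 2, and x_2* = 4.1429.
Expenditure on x_1: 7·2 = 14; share = 0.3256.

share on x_1 = 0.3256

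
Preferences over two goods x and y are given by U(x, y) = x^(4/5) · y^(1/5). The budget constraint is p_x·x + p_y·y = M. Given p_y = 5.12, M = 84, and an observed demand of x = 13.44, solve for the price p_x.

p_x = 5

MU_x/MU_y = (0.8·y)/(0.2·x); tangency sets this equal to p_x/p_y.
So 0.8·p_y·y = 0.2·p_x·x; combined with the budget, a share 0.8 of income goes to x.
Demand: x*(p_x,p_y,M) = 0.8·M/p_x and y* = 0.2·M/p_y.
Set x* = 13.44 in the demand function and solve for p_x: p_x = 5.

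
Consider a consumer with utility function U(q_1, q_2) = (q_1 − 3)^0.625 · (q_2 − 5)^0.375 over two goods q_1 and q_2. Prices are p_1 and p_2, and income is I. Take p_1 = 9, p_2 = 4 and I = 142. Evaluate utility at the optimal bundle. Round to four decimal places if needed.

MRS = (5/3)·(q_2−5)/(q_1−3). Tangency with p_1/p_2 gives q_2−5 = (3/5)·(p_1/p_2)·(q_1−3).
Substituting into the budget: q_1* = 3 + 0.625·(I − 3·p_1 − 5·p_2)/p_1, and q_2* = 5 + 0.375·(…)/p_2.
Discretionary income = 142 − 3·9 − 5·4 = 95; q_1* = 3 + 0.625·95/9 = 9.5972; q_2* = 5 + 0.375·95/4 = 13.9062.
Utility at the optimum: U(9.5972, 13.9062) = 7.3831.

V = 7.3831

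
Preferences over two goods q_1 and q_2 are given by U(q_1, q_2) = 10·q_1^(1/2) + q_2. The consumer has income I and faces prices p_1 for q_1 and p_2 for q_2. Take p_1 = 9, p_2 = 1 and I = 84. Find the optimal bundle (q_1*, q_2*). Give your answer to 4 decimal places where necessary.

q_1* = 0.3086, q_2* = 81.2222

MU_q_1 = 5/√q_1, MU_q_2 = 1. Tangency: 5/√q_1 = p_1/p_2.
Thus q_1* = (5·p_2/p_1)² — independent of I — with the rest of income spent on q_2.
Plugging in: q_1* = (5·1/9)² = 0.3086, q_2* = 81.2222.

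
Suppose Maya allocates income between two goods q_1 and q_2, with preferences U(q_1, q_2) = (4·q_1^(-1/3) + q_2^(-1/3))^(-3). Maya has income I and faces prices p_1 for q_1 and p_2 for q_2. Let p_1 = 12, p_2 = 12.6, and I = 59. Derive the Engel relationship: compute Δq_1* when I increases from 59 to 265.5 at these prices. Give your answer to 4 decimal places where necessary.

Δq_1* = 12.6728

MRS = MU_q_1/MU_q_2 = 4·(q_2/q_1)^(4/3). Set equal to p_1/p_2.
Solve for the ratio: q_2/q_1 = [(1/4)·p_1/p_2]^(0.75).
Substitute q_2 = (q_2/q_1)·q_1 into the budget: q_1* = I/(p_1 + p_2·(q_2/q_1)).
Numerically q_2/q_1 = 0.34085, so q_1* = 59/(12 + 12.6·0.34085) = 3.6208.
At I' = 265.5: q_1* = 16.2936. Change: 16.2936 − 3.6208 = 12.6728.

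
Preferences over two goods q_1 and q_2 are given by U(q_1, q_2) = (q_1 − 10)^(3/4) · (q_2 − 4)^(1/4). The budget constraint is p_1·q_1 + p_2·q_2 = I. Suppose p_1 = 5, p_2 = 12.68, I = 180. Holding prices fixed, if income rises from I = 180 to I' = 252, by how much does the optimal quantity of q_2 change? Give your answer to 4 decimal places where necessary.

This is Cobb-Douglas in (q_1−10, q_2−4): tangency gives 0.75·p_2·(q_2−4) = 0.25·p_1·(q_1−10).
Substituting into the budget: q_1* = 10 + 0.75·(I − 10·p_1 − 4·p_2)/p_1, and q_2* = 4 + 0.25·(…)/p_2.
Discretionary income = 180 − 10·5 − 4·12.68 = 79.28; q_2* = 4 + 0.25·79.28/12.68 = 5.5631.
At I' = 252: q_2* = 6.9826. Change: 6.9826 − 5.5631 = 1.4196.

Δq_2* = 1.4196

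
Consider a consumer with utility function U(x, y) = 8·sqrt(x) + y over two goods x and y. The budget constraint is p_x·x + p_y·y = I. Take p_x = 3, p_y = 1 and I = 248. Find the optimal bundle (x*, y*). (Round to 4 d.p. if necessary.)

x* = 1.7778, y* = 242.6667

MU_x = 4/√x, MU_y = 1. Tangency: 4/√x = p_x/p_y.
Solve: √x = 4·p_y/p_x, so x*(p_x,p_y) = (4·p_y/p_x)², and y* = (I − p_x·x*)/p_y.
Plugging in: x* = (4·1/3)² = 1.7778, y* = 242.6667.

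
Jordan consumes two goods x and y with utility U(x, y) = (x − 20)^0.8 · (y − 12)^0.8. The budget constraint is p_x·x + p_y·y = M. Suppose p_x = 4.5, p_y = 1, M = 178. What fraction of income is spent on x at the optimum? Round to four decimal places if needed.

This is Cobb-Douglas in (x−20, y−12): tangency gives 0.8·p_y·(y−12) = 0.8·p_x·(x−20).
After buying the subsistence bundle (20, 12), a share 0.5 of the remaining income goes to x: x* = 20 + 0.5·(M − 20p_x − 12p_y)/p_x.
Discretionary income = 178 − 20·4.5 − 12·1 = 76; x* = 20 + 0.5·76/4.5 = 28.4444; y* = 12 + 0.5·76/1 = 50.
Expenditure on x: 4.5·28.4444 = 128; share = 0.7191.

share on x = 0.7191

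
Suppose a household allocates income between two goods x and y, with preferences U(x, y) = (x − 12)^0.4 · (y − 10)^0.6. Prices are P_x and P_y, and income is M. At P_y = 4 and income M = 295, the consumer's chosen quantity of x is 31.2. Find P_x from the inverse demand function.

Let x' = x−12, y' = y−10. MRS = (2/3)·y'/x' = P_x/P_y.
Substituting into the budget: x* = 12 + 0.4·(M − 12·P_x − 10·P_y)/P_x, and y* = 10 + 0.6·(…)/P_y.
Set x* = 31.2 in the demand function and solve for P_x: P_x = 4.25.

P_x = 4.25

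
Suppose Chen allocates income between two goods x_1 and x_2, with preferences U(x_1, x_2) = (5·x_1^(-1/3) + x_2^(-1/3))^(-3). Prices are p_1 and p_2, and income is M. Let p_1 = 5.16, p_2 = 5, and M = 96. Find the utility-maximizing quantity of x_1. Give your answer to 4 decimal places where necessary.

From the CES first-order condition, 5·(x_2/x_1)^(4/3) = p_1/p_2.
Hence x_2/x_1 = ((1/5)·p_1/p_2)^(1/(4/3)), i.e. raised to the 0.75 power.
With the ratio pinned down, the budget gives x_1* = M/(p_1 + p_2·(x_2/x_1)) and x_2* = (x_2/x_1)·x_1*.
Numerically x_2/x_1 = 0.306219, so x_1* = 96/(5.16 + 5·0.306219) = 14.3474.

x_1* = 14.3474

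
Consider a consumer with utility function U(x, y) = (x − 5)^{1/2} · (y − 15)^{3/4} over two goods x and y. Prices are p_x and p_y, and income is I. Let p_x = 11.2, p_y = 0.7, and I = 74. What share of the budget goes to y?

share on y = 0.2027

After buying the subsistence bundle (5, 15), a share 0.4 of the remaining income goes to x: x* = 5 + 0.4·(I − 5p_x − 15p_y)/p_x.
Discretionary income = 74 − 5·11.2 − 15·0.7 = 7.5; x* = 5 + 0.4·7.5/11.2 = 5.2679; y* = 15 + 0.6·7.5/0.7 = 21.4286.
Expenditure on y: 0.7·21.4286 = 15; share = 0.2027.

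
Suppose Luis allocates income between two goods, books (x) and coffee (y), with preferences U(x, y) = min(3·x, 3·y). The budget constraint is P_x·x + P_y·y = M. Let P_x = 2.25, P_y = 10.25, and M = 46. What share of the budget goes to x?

share on x = 0.18

Leontief preferences: the optimum is at the kink where x/3 = y/3, i.e. y = x.
Budget: P_x·x + P_y·x = M, so (3·P_x + 3·P_y)·x = 3·M.
Demand: x*(P_x,P_y,M) = 3·M/(3·P_x + 3·P_y), y* = 3·M/(3·P_x + 3·P_y).
Here 3·2.25 + 3·10.25 = 37.5, giving x* = 3.68 and y* = 3.68.
Expenditure on x: 2.25·3.68 = 8.28; share = 0.18.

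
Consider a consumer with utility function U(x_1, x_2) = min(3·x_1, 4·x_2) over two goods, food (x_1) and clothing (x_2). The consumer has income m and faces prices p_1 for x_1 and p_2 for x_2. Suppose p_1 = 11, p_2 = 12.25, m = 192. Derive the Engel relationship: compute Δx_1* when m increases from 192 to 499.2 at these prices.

Δx_1* = 15.2173

With perfect complements, no substitution: consume in ratio x_1:x_2 = 4:3.
Budget: p_1·x_1 + p_2·(3/4)·x_1 = m, so (4·p_1 + 3·p_2)·x_1 = 4·m.
Demand: x_1*(p_1,p_2,m) = 4·m/(4·p_1 + 3·p_2), x_2* = 3·m/(4·p_1 + 3·p_2).
Here 4·11 + 3·12.25 = 80.75, giving x_1* = 9.5108.
At m' = 499.2: x_1* = 24.7282. Change: 24.7282 − 9.5108 = 15.2173.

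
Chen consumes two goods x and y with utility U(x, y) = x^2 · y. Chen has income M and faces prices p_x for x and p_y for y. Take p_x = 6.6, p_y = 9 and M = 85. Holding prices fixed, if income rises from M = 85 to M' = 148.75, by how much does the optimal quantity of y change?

Tangency: MRS = 2·y/x = p_x/p_y.
So 2·p_y·y = p_x·x; combined with the budget, a share 2/3 of income goes to x.
Demand: x*(p_x,p_y,M) = 2/3·M/p_x and y* = 1/3·M/p_y.
At p_x=6.6, p_y=9, M=85: y* = 1/3·85/9 = 3.1481.
At M' = 148.75: y* = 5.5093. Change: 5.5093 − 3.1481 = 2.3611.

Δy* = 2.3611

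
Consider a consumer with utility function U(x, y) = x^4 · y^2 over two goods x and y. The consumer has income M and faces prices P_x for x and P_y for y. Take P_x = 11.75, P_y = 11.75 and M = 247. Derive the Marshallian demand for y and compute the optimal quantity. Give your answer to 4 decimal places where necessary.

y* = 7.0071

MU_x/MU_y = (4·y)/(2·x); tangency sets this equal to P_x/P_y.
Rearranging, P_y·y = (1/2)·P_x·x. Substituting into the budget gives P_x·x·(1 + (1/2)) = M.
Demand: x*(P_x,P_y,M) = 2/3·M/P_x and y* = 1/3·M/P_y.
At P_x=11.75, P_y=11.75, M=247: y* = 1/3·247/11.75 = 7.0071.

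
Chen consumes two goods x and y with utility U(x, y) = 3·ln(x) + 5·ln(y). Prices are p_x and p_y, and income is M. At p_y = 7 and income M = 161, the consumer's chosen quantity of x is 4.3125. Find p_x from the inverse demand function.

p_x = 14

The MRS is (3/5)·y/x. Set MRS = p_x/p_y.
Rearranging, p_y·y = (5/3)·p_x·x. Substituting into the budget gives p_x·x·(1 + (5/3)) = M.
Demand: x*(p_x,p_y,M) = 0.375·M/p_x and y* = 0.625·M/p_y.
Set x* = 4.3125 in the demand function and solve for p_x: p_x = 14.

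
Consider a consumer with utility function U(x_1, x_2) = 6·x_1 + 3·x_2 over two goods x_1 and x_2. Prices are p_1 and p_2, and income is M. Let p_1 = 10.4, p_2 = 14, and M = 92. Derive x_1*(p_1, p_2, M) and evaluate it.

Perfect substitutes: compare marginal utility per dollar. 6/p_1 vs 3/p_2 → 0.5769 vs 0.2143.
x_1 gives more utility per dollar, so spend all income on x_1: x_1* = M/p_1, x_2* = 0.
Numerically: x_1* = 8.8462, x_2* = 0.

x_1* = 8.8462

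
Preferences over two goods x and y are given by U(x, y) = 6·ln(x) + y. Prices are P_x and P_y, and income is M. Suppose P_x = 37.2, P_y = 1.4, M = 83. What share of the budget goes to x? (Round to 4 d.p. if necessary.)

Set MRS = P_x/P_y: (6/x)/1 = P_x/P_y.
So x*(P_x,P_y) = 6·P_y/P_x, independent of income; and y* = (M − 6·P_y)/P_y.
At the given prices: x* = 6·1.4/37.2 = 0.2258, and y* = 53.2857.
Expenditure on x: 37.2·0.2258 = 8.4; share = 0.1012.

share on x = 0.1012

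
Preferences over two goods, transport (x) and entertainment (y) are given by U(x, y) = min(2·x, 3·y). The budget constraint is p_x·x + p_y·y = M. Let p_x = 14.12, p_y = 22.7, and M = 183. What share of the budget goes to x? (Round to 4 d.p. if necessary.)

Demand: x*(p_x,p_y,M) = 3·M/(3·p_x + 2·p_y), y* = 2·M/(3·p_x + 2·p_y).
Here 3·14.12 + 2·22.7 = 87.76, giving x* = 6.2557 and y* = 4.1705.
Expenditure on x: 14.12·6.2557 = 88.3304; share = 0.4827.

share on x = 0.4827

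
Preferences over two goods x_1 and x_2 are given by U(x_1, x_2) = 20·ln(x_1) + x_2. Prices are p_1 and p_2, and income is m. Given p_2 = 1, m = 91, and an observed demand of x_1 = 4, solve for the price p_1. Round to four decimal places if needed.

p_1 = 5

MU_x_1 = 20/x_1, MU_x_2 = 1. Tangency: 20/x_1 = p_1/p_2.
So x_1*(p_1,p_2) = 20·p_2/p_1, independent of income; and x_2* = (m − 20·p_2)/p_2.
Set x_1* = 4 in the demand function and solve for p_1: p_1 = 5.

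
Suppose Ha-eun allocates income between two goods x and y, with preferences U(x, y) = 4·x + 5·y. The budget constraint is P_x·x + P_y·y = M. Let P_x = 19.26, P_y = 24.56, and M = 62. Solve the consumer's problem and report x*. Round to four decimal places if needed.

x* = 3.2191

Perfect substitutes: compare marginal utility per dollar. 4/P_x vs 5/P_y → 0.2077 vs 0.2036.
x gives more utility per dollar, so spend all income on x: x* = M/P_x, y* = 0.
Numerically: x* = 3.2191, y* = 0.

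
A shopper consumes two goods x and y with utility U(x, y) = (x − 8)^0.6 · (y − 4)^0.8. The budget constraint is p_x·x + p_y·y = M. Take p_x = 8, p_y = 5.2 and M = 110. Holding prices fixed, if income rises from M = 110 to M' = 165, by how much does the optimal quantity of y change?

Substituting into the budget: x* = 8 + 3/7·(M − 8·p_x − 4·p_y)/p_x, and y* = 4 + 4/7·(…)/p_y.
Discretionary income = 110 − 8·8 − 4·5.2 = 25.2; y* = 4 + 4/7·25.2/5.2 = 6.7692.
At M' = 165: y* = 12.8132. Change: 12.8132 − 6.7692 = 6.044.

Δy* = 6.044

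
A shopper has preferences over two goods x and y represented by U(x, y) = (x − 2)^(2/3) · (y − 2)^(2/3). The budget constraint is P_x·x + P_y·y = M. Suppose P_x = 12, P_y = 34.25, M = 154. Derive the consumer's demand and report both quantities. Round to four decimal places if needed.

x* = 4.5625, y* = 2.8978

Substituting into the budget: x* = 2 + 0.5·(M − 2·P_x − 2·P_y)/P_x, and y* = 2 + 0.5·(…)/P_y.
Discretionary income = 154 − 2·12 − 2·34.25 = 61.5; x* = 2 + 0.5·61.5/12 = 4.5625; y* = 2 + 0.5·61.5/34.25 = 2.8978.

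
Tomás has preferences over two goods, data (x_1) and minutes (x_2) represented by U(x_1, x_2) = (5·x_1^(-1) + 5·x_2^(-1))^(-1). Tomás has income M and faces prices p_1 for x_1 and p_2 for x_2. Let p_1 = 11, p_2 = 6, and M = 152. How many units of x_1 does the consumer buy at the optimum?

From the CES first-order condition, (x_2/x_1)^(2) = p_1/p_2.
Solve for the ratio: x_2/x_1 = [p_1/p_2]^(0.5).
Substitute x_2 = (x_2/x_1)·x_1 into the budget: x_1* = M/(p_1 + p_2·(x_2/x_1)).
Numerically x_2/x_1 = 1.354006, so x_1* = 152/(11 + 6·1.354006) = 7.9481.

x_1* = 7.9481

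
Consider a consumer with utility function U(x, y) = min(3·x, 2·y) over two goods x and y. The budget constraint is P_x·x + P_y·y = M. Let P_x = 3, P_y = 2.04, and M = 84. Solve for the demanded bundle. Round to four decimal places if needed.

Leontief preferences: the optimum is at the kink where x/2 = y/3, i.e. y = (3/2)·x.
Budget: P_x·x + P_y·(3/2)·x = M, so (2·P_x + 3·P_y)·x = 2·M.
Demand: x*(P_x,P_y,M) = 2·M/(2·P_x + 3·P_y), y* = 3·M/(2·P_x + 3·P_y).
Here 2·3 + 3·2.04 = 12.12, giving x* = 13.8614 and y* = 20.7921.

x* = 13.8614, y* = 20.7921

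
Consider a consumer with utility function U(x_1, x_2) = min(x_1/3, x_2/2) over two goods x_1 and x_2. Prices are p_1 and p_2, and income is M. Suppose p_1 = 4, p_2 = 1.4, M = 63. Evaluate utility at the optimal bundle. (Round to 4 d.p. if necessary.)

Leontief preferences: the optimum is at the kink where x_1/3 = x_2/2, i.e. x_2 = (2/3)·x_1.
Budget: p_1·x_1 + p_2·(2/3)·x_1 = M, so (3·p_1 + 2·p_2)·x_1 = 3·M.
Demand: x_1*(p_1,p_2,M) = 3·M/(3·p_1 + 2·p_2), x_2* = 2·M/(3·p_1 + 2·p_2).
Here 3·4 + 2·1.4 = 14.8, giving x_1* = 12.7703 and x_2* = 8.5135.
Utility at the optimum: U(12.7703, 8.5135) = 4.2568.

V = 4.2568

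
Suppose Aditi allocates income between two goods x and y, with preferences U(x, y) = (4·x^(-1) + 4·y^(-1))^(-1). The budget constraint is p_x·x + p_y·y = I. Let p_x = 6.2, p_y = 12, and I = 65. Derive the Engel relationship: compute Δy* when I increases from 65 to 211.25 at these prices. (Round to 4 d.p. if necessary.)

Δy* = 7.0907

MU_x ∝ 4·x^(-2), MU_y ∝ 4·y^(-2), so MRS = (y/x)^(2) = p_x/p_y.
Solve for the ratio: y/x = [p_x/p_y]^(0.5).
Substitute y = (y/x)·x into the budget: x* = I/(p_x + p_y·(y/x)).
Numerically y/x = 0.718795, so x* = 65/(6.2 + 12·0.718795) = 4.3843 and y* = 0.718795·4.3843 = 3.1514.
At I' = 211.25: y* = 10.2422. Change: 10.2422 − 3.1514 = 7.0907.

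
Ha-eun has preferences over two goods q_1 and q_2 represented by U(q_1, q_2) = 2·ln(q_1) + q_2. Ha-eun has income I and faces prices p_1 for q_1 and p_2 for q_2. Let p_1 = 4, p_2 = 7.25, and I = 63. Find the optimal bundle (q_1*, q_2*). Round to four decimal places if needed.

Set MRS = p_1/p_2: (2/q_1)/1 = p_1/p_2.
So q_1*(p_1,p_2) = 2·p_2/p_1, independent of income; and q_2* = (I − 2·p_2)/p_2.
At the given prices: q_1* = 2·7.25/4 = 3.625, and q_2* = 6.6897.

q_1* = 3.625, q_2* = 6.6897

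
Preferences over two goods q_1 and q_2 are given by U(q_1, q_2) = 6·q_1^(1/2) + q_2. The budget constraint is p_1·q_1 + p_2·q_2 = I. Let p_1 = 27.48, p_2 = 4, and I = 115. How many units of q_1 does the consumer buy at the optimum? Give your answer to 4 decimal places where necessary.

Utility is quasi-linear in q_2; the FOC for q_1 is 3/√q_1 = p_1/p_2.
Thus q_1* = (3·p_2/p_1)² — independent of I — with the rest of income spent on q_2.
Plugging in: q_1* = (3·4/27.48)² = 0.1907.

q_1* = 0.1907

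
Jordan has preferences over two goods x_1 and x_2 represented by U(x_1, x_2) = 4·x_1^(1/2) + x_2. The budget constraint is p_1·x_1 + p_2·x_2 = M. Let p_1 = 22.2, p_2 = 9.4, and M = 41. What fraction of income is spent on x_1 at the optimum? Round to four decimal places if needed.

share on x_1 = 0.3883

MU_x_1 = 2/√x_1, MU_x_2 = 1. Tangency: 2/√x_1 = p_1/p_2.
Thus x_1* = (2·p_2/p_1)² — independent of M — with the rest of income spent on x_2.
Plugging in: x_1* = (2·9.4/22.2)² = 0.7171, x_2* = 2.668.
Expenditure on x_1: 22.2·0.7171 = 15.9207; share = 0.3883.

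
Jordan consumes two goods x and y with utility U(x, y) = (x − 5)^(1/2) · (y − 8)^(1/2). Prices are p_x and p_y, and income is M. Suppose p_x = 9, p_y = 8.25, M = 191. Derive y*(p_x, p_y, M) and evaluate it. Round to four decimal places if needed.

y* = 12.8485

This is Cobb-Douglas in (x−5, y−8): tangency gives 0.5·p_y·(y−8) = 0.5·p_x·(x−5).
After buying the subsistence bundle (5, 8), a share 0.5 of the remaining income goes to x: x* = 5 + 0.5·(M − 5p_x − 8p_y)/p_x.
Discretionary income = 191 − 5·9 − 8·8.25 = 80; y* = 8 + 0.5·80/8.25 = 12.8485.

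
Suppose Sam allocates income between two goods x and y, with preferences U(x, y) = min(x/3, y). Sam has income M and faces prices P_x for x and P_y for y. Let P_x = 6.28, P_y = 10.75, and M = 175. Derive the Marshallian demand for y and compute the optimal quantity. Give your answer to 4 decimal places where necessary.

Leontief preferences: the optimum is at the kink where x/3 = y/1, i.e. y = (1/3)·x.
Budget: P_x·x + P_y·(1/3)·x = M, so (3·P_x + P_y)·x = 3·M.
Demand: x*(P_x,P_y,M) = 3·M/(3·P_x + P_y), y* = M/(3·P_x + P_y).
Here 3·6.28 + 10.75 = 29.59, giving y* = 5.9142.

y* = 5.9142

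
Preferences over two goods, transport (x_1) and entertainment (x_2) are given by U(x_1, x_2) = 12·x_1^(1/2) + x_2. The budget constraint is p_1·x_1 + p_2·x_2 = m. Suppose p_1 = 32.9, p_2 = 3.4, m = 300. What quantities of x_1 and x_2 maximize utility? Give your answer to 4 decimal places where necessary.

x_1* = 0.3845, x_2* = 84.5149

Solve: √x_1 = 6·p_2/p_1, so x_1*(p_1,p_2) = (6·p_2/p_1)², and x_2* = (m − p_1·x_1*)/p_2.
Plugging in: x_1* = (6·3.4/32.9)² = 0.3845, x_2* = 84.5149.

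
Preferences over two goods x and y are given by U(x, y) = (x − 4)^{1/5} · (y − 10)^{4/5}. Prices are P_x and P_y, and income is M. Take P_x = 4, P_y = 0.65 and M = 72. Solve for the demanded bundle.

x* = 6.475, y* = 70.9231

Discretionary income = 72 − 4·4 − 10·0.65 = 49.5; x* = 4 + 0.2·49.5/4 = 6.475; y* = 10 + 0.8·49.5/0.65 = 70.9231.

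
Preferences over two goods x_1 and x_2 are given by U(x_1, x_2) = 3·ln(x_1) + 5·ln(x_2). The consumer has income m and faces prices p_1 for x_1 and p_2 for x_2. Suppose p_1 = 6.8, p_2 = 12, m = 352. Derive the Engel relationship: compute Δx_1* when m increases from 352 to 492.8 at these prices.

Δx_1* = 7.7647

The MRS is (3/5)·x_2/x_1. Set MRS = p_1/p_2.
So 3·p_2·x_2 = 5·p_1·x_1; combined with the budget, a share 0.375 of income goes to x_1.
Demand: x_1*(p_1,p_2,m) = 0.375·m/p_1 and x_2* = 0.625·m/p_2.
At p_1=6.8, p_2=12, m=352: x_1* = 0.375·352/6.8 = 19.4118.
At m' = 492.8: x_1* = 27.1765. Change: 27.1765 − 19.4118 = 7.7647.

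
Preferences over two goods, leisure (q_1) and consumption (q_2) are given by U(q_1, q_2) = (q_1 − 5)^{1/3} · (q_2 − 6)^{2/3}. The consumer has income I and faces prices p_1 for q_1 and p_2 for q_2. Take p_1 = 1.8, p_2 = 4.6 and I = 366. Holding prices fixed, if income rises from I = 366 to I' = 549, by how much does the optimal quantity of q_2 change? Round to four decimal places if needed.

This is Cobb-Douglas in (q_1−5, q_2−6): tangency gives 1/3·p_2·(q_2−6) = 2/3·p_1·(q_1−5).
After buying the subsistence bundle (5, 6), a share 1/3 of the remaining income goes to q_1: q_1* = 5 + 1/3·(I − 5p_1 − 6p_2)/p_1.
Discretionary income = 366 − 5·1.8 − 6·4.6 = 329.4; q_2* = 6 + 2/3·329.4/4.6 = 53.7391.
At I' = 549: q_2* = 80.2609. Change: 80.2609 − 53.7391 = 26.5217.

Δq_2* = 26.5217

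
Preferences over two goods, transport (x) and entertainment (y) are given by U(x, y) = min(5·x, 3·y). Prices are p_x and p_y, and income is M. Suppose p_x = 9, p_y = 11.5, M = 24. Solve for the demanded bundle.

Leontief preferences: the optimum is at the kink where x/3 = y/5, i.e. y = (5/3)·x.
Budget: p_x·x + p_y·(5/3)·x = M, so (3·p_x + 5·p_y)·x = 3·M.
Demand: x*(p_x,p_y,M) = 3·M/(3·p_x + 5·p_y), y* = 5·M/(3·p_x + 5·p_y).
Here 3·9 + 5·11.5 = 84.5, giving x* = 0.8521 and y* = 1.4201.

x* = 0.8521, y* = 1.4201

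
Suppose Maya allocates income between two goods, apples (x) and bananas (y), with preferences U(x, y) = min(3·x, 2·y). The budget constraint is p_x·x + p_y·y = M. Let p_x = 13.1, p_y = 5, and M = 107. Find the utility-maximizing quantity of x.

x* = 5.1942

Leontief preferences: the optimum is at the kink where x/2 = y/3, i.e. y = (3/2)·x.
Budget: p_x·x + p_y·(3/2)·x = M, so (2·p_x + 3·p_y)·x = 2·M.
Demand: x*(p_x,p_y,M) = 2·M/(2·p_x + 3·p_y), y* = 3·M/(2·p_x + 3·p_y).
Here 2·13.1 + 3·5 = 41.2, giving x* = 5.1942.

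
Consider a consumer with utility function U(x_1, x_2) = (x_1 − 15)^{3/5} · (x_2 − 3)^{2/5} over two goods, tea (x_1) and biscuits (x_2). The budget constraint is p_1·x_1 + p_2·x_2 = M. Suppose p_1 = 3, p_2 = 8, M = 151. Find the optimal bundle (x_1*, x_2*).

x_1* = 31.4, x_2* = 7.1

MRS = (3/2)·(x_2−3)/(x_1−15). Tangency with p_1/p_2 gives x_2−3 = (2/3)·(p_1/p_2)·(x_1−15).
After buying the subsistence bundle (15, 3), a share 0.6 of the remaining income goes to x_1: x_1* = 15 + 0.6·(M − 15p_1 − 3p_2)/p_1.
Discretionary income = 151 − 15·3 − 3·8 = 82; x_1* = 15 + 0.6·82/3 = 31.4; x_2* = 3 + 0.4·82/8 = 7.1.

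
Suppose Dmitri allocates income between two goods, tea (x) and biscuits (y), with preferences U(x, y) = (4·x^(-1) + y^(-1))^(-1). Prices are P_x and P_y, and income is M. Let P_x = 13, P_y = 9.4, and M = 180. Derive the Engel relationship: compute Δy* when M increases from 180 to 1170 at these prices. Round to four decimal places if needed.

Δy* = 31.4198

MRS = MU_x/MU_y = 4·(y/x)^(2). Set equal to P_x/P_y.
Solve for the ratio: y/x = [(1/4)·P_x/P_y]^(0.5).
Substitute y = (y/x)·x into the budget: x* = M/(P_x + P_y·(y/x)).
Numerically y/x = 0.588001, so x* = 180/(13 + 9.4·0.588001) = 9.7154 and y* = 0.588001·9.7154 = 5.7127.
At M' = 1170: y* = 37.1325. Change: 37.1325 − 5.7127 = 31.4198.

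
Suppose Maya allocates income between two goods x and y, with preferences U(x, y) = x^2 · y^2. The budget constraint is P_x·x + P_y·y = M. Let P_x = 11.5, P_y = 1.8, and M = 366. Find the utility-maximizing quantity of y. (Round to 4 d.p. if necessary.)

y* = 101.6667

MU_x/MU_y = (2·y)/(2·x); tangency sets this equal to P_x/P_y.
So 2·P_y·y = 2·P_x·x; combined with the budget, a share 0.5 of income goes to x.
Demand: x*(P_x,P_y,M) = 0.5·M/P_x and y* = 0.5·M/P_y.
At P_x=11.5, P_y=1.8, M=366: y* = 0.5·366/1.8 = 101.6667.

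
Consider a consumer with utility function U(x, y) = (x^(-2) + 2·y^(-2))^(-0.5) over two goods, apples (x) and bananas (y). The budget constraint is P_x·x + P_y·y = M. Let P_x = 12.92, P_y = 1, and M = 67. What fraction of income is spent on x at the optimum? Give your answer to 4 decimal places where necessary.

share on x = 0.8138

MRS = MU_x/MU_y = (1/2)·(y/x)^(3). Set equal to P_x/P_y.
Hence y/x = (2·P_x/P_y)^(1/(3)), i.e. raised to the 1/3 power.
Substitute y = (y/x)·x into the budget: x* = M/(P_x + P_y·(y/x)).
Numerically y/x = 2.956407, so x* = 67/(12.92 + 1·2.956407) = 4.2201 and y* = 2.956407·4.2201 = 12.4763.
Expenditure on x: 12.92·4.2201 = 54.5237; share = 0.8138.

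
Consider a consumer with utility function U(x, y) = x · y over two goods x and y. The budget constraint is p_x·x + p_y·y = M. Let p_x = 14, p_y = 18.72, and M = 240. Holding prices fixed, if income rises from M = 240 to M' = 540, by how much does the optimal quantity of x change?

MU_x/MU_y = (y)/(x); tangency sets this equal to p_x/p_y.
Rearranging, p_y·y = p_x·x. Substituting into the budget gives p_x·x·(1 + 1) = M.
Demand: x*(p_x,p_y,M) = 0.5·M/p_x and y* = 0.5·M/p_y.
At p_x=14, p_y=18.72, M=240: x* = 0.5·240/14 = 8.5714.
At M' = 540: x* = 19.2857. Change: 19.2857 − 8.5714 = 10.7143.

Δx* = 10.7143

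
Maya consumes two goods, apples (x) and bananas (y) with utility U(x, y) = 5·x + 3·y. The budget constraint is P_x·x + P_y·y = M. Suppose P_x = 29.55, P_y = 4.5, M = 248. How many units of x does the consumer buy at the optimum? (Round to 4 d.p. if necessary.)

x* = 0

Linear utility — the consumer picks whichever good has higher MU/price: 5/29.55 = 0.1692 vs 3/4.5 = 0.6667.
y gives more utility per dollar, so spend all income on y: y* = M/P_y, x* = 0.
Numerically: x* = 0, y* = 55.1111.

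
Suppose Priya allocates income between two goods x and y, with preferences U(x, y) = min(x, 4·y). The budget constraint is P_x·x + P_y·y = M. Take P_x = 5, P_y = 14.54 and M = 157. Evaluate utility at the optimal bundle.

Leontief preferences: the optimum is at the kink where x/4 = y/1, i.e. y = (1/4)·x.
Budget: P_x·x + P_y·(1/4)·x = M, so (4·P_x + P_y)·x = 4·M.
Demand: x*(P_x,P_y,M) = 4·M/(4·P_x + P_y), y* = M/(4·P_x + P_y).
Here 4·5 + 14.54 = 34.54, giving x* = 18.1818 and y* = 4.5455.
Utility at the optimum: U(18.1818, 4.5455) = 18.1818.

V = 18.1818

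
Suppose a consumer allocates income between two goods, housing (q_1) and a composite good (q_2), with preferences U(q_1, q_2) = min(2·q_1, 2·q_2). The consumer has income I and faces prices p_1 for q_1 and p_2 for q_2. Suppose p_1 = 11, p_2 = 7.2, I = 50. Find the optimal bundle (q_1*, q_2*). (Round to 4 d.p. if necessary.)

q_1* = 2.7473, q_2* = 2.7473

With perfect complements, no substitution: consume in ratio q_1:q_2 = 2:2.
Budget: p_1·q_1 + p_2·q_1 = I, so (2·p_1 + 2·p_2)·q_1 = 2·I.
Demand: q_1*(p_1,p_2,I) = 2·I/(2·p_1 + 2·p_2), q_2* = 2·I/(2·p_1 + 2·p_2).
Here 2·11 + 2·7.2 = 36.4, giving q_1* = 2.7473 and q_2* = 2.7473.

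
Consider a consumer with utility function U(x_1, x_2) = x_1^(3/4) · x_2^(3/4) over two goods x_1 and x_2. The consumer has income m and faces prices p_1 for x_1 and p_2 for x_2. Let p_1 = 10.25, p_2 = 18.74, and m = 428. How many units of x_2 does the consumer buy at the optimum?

The MRS is x_2/x_1. Set MRS = p_1/p_2.
So 0.75·p_2·x_2 = 0.75·p_1·x_1; combined with the budget, a share 0.5 of income goes to x_1.
Demand: x_1*(p_1,p_2,m) = 0.5·m/p_1 and x_2* = 0.5·m/p_2.
At p_1=10.25, p_2=18.74, m=428: x_2* = 0.5·428/18.74 = 11.4194.

x_2* = 11.4194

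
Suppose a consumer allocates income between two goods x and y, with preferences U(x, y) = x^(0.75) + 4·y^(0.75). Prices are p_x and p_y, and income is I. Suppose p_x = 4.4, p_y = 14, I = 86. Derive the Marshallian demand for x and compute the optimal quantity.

MRS = MU_x/MU_y = (1/4)·(y/x)^(0.25). Set equal to p_x/p_y.
Hence y/x = (4·p_x/p_y)^(1/(0.25)), i.e. raised to the 4 power.
Substitute y = (y/x)·x into the budget: x* = I/(p_x + p_y·(y/x)).
Numerically y/x = 2.49769, so x* = 86/(4.4 + 14·2.49769) = 2.1845.

x* = 2.1845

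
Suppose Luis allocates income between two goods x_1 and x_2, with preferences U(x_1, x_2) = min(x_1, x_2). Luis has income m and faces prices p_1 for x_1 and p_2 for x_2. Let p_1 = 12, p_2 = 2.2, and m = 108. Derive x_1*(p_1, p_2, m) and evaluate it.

With perfect complements, no substitution: consume in ratio x_1:x_2 = 1:1.
Budget: p_1·x_1 + p_2·x_1 = m, so (p_1 + p_2)·x_1 = m.
Demand: x_1*(p_1,p_2,m) = m/(p_1 + p_2), x_2* = m/(p_1 + p_2).
Here 12 + 2.2 = 14.2, giving x_1* = 7.6056.

x_1* = 7.6056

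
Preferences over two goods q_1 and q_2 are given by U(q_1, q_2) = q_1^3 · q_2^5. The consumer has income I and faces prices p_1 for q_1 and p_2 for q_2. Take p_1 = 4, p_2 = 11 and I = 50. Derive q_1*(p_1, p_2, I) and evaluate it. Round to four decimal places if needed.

The MRS is (3/5)·q_2/q_1. Set MRS = p_1/p_2.
So 3·p_2·q_2 = 5·p_1·q_1; combined with the budget, a share 0.375 of income goes to q_1.
Demand: q_1*(p_1,p_2,I) = 0.375·I/p_1 and q_2* = 0.625·I/p_2.
At p_1=4, p_2=11, I=50: q_1* = 0.375·50/4 = 4.6875.

q_1* = 4.6875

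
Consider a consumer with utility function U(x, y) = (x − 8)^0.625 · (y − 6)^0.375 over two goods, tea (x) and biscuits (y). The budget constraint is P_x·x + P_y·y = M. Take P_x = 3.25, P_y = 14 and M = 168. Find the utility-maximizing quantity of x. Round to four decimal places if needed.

x* = 19.1538

MRS = (5/3)·(y−6)/(x−8). Tangency with P_x/P_y gives y−6 = (3/5)·(P_x/P_y)·(x−8).
Substituting into the budget: x* = 8 + 0.625·(M − 8·P_x − 6·P_y)/P_x, and y* = 6 + 0.375·(…)/P_y.
Discretionary income = 168 − 8·3.25 − 6·14 = 58; x* = 8 + 0.625·58/3.25 = 19.1538.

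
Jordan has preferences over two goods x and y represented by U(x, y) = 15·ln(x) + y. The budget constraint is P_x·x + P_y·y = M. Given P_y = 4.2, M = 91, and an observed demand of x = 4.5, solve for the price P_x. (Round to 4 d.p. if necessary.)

P_x = 14

MU_x = 15/x, MU_y = 1. Tangency: 15/x = P_x/P_y.
So x*(P_x,P_y) = 15·P_y/P_x, independent of income; and y* = (M − 15·P_y)/P_y.
Set x* = 4.5 in the demand function and solve for P_x: P_x = 14.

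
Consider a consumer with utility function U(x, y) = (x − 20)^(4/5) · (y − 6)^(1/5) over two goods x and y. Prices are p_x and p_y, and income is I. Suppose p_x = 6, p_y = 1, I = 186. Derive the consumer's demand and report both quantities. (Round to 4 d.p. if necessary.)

This is Cobb-Douglas in (x−20, y−6): tangency gives 0.8·p_y·(y−6) = 0.2·p_x·(x−20).
After buying the subsistence bundle (20, 6), a share 0.8 of the remaining income goes to x: x* = 20 + 0.8·(I − 20p_x − 6p_y)/p_x.
Discretionary income = 186 − 20·6 − 6·1 = 60; x* = 20 + 0.8·60/6 = 28; y* = 6 + 0.2·60/1 = 18.

x* = 28, y* = 18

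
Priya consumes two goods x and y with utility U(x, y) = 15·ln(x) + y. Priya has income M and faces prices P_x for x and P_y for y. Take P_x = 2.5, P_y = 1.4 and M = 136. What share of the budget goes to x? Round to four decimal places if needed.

At the given prices: x* = 15·1.4/2.5 = 8.4, and y* = 82.1429.
Expenditure on x: 2.5·8.4 = 21; share = 0.1544.

share on x = 0.1544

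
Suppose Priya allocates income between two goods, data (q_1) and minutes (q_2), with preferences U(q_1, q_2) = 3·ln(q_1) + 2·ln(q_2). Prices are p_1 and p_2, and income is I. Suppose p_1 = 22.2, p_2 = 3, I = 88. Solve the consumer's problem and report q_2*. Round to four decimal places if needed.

q_2* = 11.7333

Tangency: MRS = (3/2)·q_2/q_1 = p_1/p_2.
Rearranging, p_2·q_2 = (2/3)·p_1·q_1. Substituting into the budget gives p_1·q_1·(1 + (2/3)) = I.
Demand: q_1*(p_1,p_2,I) = 0.6·I/p_1 and q_2* = 0.4·I/p_2.
At p_1=22.2, p_2=3, I=88: q_2* = 0.4·88/3 = 11.7333.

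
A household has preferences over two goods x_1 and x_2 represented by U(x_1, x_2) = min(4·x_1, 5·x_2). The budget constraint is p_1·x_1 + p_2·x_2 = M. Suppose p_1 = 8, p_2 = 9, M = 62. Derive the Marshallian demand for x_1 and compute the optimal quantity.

Leontief preferences: the optimum is at the kink where x_1/5 = x_2/4, i.e. x_2 = (4/5)·x_1.
Budget: p_1·x_1 + p_2·(4/5)·x_1 = M, so (5·p_1 + 4·p_2)·x_1 = 5·M.
Demand: x_1*(p_1,p_2,M) = 5·M/(5·p_1 + 4·p_2), x_2* = 4·M/(5·p_1 + 4·p_2).
Here 5·8 + 4·9 = 76, giving x_1* = 4.0789.

x_1* = 4.0789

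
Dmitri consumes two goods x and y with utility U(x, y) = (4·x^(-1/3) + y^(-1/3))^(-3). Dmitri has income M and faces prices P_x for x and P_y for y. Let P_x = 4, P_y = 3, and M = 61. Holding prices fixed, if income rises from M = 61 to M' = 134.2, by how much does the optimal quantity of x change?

MU_x ∝ 4·x^(-4/3), MU_y ∝ y^(-4/3), so MRS = 4·(y/x)^(4/3) = P_x/P_y.
Solve for the ratio: y/x = [(1/4)·P_x/P_y]^(0.75).
Substitute y = (y/x)·x into the budget: x* = M/(P_x + P_y·(y/x)).
Numerically y/x = 0.438691, so x* = 61/(4 + 3·0.438691) = 11.4746.
At M' = 134.2: x* = 25.2442. Change: 25.2442 − 11.4746 = 13.7696.

Δx* = 13.7696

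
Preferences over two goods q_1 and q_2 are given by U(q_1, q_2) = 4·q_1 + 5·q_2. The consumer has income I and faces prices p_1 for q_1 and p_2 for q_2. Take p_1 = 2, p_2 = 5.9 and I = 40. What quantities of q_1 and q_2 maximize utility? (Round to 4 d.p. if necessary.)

q_1* = 20, q_2* = 0

Perfect substitutes: compare marginal utility per dollar. 4/p_1 vs 5/p_2 → 2 vs 0.8475.
q_1 gives more utility per dollar, so spend all income on q_1: q_1* = I/p_1, q_2* = 0.
Numerically: q_1* = 20, q_2* = 0.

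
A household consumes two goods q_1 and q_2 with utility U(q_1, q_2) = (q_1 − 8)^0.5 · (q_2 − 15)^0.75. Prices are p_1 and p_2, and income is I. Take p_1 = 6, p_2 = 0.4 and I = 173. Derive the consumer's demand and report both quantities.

Discretionary income = 173 − 8·6 − 15·0.4 = 119; q_1* = 8 + 0.4·119/6 = 15.9333; q_2* = 15 + 0.6·119/0.4 = 193.5.

q_1* = 15.9333, q_2* = 193.5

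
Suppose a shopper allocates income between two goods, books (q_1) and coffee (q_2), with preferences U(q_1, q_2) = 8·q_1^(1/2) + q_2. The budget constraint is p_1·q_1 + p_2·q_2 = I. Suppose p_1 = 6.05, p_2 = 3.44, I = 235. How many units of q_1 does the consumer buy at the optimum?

MU_q_1 = 4/√q_1, MU_q_2 = 1. Tangency: 4/√q_1 = p_1/p_2.
Thus q_1* = (4·p_2/p_1)² — independent of I — with the rest of income spent on q_2.
Plugging in: q_1* = (4·3.44/6.05)² = 5.1728.

q_1* = 5.1728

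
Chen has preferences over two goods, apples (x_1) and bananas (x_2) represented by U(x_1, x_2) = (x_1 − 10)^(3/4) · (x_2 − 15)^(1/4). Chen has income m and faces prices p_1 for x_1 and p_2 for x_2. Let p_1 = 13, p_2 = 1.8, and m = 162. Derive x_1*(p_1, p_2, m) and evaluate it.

MRS = 3·(x_2−15)/(x_1−10). Tangency with p_1/p_2 gives x_2−15 = (1/3)·(p_1/p_2)·(x_1−10).
Substituting into the budget: x_1* = 10 + 0.75·(m − 10·p_1 − 15·p_2)/p_1, and x_2* = 15 + 0.25·(…)/p_2.
Discretionary income = 162 − 10·13 − 15·1.8 = 5; x_1* = 10 + 0.75·5/13 = 10.2885.

x_1* = 10.2885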